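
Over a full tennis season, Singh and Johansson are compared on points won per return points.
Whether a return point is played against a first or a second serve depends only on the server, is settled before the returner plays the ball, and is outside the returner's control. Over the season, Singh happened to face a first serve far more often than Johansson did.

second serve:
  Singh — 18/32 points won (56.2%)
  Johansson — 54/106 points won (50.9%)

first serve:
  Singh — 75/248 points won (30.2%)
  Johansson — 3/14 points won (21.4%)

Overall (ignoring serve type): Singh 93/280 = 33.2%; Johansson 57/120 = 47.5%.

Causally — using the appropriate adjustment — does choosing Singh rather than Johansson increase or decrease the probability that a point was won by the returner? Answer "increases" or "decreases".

The stratified and pooled comparisons disagree (Singh wins within each serve type; Johansson wins overall), so the answer turns on the causal role of serve type.
Serve type differs across players for reasons unrelated to any effect of the player itself, and it separately predicts the outcome — a classic confounder. We must compare within serve type levels.
Within each level — second serve: 56.2% vs 50.9%; first serve: 30.2% vs 21.4% — Singh is higher every time.

increases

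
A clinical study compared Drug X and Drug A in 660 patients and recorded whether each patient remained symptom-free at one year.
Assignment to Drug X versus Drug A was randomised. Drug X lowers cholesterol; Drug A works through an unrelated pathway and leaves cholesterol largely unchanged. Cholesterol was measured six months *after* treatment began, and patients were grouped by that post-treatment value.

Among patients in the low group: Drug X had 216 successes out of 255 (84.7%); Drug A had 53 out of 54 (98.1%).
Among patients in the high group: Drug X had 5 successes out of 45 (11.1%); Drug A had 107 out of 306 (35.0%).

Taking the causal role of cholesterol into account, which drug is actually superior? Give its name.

The stratified and pooled comparisons disagree (Drug A wins within each cholesterol; Drug X wins overall), so the answer turns on the causal role of cholesterol.
Cholesterol lies on the pathway drug → cholesterol → outcome, so adjusting for it blocks the indirect effect. For the total causal effect of drug, use the unadjusted pooled rates.
Pooled: Drug X 73.7% vs Drug A 44.4%; Drug X is higher overall.

Drug X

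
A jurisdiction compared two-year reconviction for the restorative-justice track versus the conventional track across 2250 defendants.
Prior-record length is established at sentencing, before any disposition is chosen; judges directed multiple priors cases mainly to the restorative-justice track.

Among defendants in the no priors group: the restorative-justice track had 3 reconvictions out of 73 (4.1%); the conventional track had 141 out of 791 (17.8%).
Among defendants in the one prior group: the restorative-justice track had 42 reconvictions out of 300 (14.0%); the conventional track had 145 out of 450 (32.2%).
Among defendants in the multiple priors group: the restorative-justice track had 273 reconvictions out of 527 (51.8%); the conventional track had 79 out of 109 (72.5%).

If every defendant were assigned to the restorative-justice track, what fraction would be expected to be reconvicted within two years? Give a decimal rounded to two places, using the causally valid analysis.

The stratified and pooled comparisons disagree (the restorative-justice track wins within each prior-record length; the conventional track wins overall), so the answer turns on the causal role of prior-record length.
Prior-record length satisfies the back-door criterion: it is not a descendant of the disposition, and it blocks the spurious path from disposition to outcome. Adjusting for it (i.e., using the within-prior-record length rates) gives the causal effect.
Standardising the restorative-justice track to the population prior-record length mix: 0.384·3/73 + 0.333·42/300 + 0.283·273/527 = 0.209.

0.21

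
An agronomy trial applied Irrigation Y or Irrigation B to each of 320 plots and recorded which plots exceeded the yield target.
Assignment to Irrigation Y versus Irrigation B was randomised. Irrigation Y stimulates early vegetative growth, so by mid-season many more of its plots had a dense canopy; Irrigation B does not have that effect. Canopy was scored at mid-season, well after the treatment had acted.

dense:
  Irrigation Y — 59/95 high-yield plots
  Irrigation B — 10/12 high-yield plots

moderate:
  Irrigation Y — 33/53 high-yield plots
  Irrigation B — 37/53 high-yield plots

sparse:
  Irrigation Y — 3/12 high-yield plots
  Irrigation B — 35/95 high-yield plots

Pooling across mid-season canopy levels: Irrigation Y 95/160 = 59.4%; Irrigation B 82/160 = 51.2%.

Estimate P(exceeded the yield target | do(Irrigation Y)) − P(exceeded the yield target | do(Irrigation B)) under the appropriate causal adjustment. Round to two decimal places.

Mid-season canopy is downstream of the irrigation. One should not condition on a consequence of treatment, so the overall rates are the right comparison.
The causal difference is the pooled difference: 0.594 − 0.512 = +0.081.

+0.08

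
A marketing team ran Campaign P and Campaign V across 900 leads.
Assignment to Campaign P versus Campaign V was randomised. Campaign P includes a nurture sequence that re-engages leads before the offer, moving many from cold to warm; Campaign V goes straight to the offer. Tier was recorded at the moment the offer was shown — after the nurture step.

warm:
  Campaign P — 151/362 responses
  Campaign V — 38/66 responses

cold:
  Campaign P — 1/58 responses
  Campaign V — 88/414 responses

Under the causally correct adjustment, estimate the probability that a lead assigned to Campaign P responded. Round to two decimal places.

Because the campaign influences engagement tier, engagement tier is a post-treatment mediator, not a confounder. Stratifying on it would bias the estimate; the causal effect is the crude pooled difference.
So P(outcome | do(Campaign P)) is just the pooled rate for Campaign P: 152/420 = 0.362.

0.36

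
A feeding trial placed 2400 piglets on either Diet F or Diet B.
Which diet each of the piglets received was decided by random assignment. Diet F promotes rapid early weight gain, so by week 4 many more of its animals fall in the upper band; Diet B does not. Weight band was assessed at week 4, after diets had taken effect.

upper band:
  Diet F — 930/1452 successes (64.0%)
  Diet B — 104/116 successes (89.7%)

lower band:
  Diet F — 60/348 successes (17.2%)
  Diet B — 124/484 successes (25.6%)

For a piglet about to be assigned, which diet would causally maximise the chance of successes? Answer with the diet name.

Diet F

The stratified and pooled comparisons disagree (Diet B wins within each week-4 weight band; Diet F wins overall), so the answer turns on the causal role of week-4 weight band.
Week-4 weight band here is a post-treatment variable shaped by the diet; conditioning on it would introduce bias rather than remove it. The overall comparison is the causal one.
Pooled: Diet F 55.0% vs Diet B 38.0%; Diet F is higher overall.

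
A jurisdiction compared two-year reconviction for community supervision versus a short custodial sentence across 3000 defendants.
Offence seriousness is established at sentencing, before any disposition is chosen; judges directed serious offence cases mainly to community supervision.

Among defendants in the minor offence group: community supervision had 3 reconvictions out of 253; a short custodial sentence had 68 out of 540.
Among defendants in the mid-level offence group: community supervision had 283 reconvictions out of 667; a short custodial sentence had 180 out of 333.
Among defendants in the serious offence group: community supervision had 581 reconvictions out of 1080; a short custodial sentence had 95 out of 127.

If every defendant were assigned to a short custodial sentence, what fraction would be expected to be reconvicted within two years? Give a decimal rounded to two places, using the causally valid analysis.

0.51

community supervision is lower inside every offence seriousness stratum but a short custodial sentence is lower in aggregate. Whether to stratify depends on how offence seriousness relates to the disposition.
Offence seriousness satisfies the back-door criterion: it is not a descendant of the disposition, and it blocks the spurious path from disposition to outcome. Adjusting for it (i.e., using the within-offence seriousness rates) gives the causal effect.
Standardising a short custodial sentence to the population offence seriousness mix: 0.264·68/540 + 0.333·180/333 + 0.402·95/127 = 0.514.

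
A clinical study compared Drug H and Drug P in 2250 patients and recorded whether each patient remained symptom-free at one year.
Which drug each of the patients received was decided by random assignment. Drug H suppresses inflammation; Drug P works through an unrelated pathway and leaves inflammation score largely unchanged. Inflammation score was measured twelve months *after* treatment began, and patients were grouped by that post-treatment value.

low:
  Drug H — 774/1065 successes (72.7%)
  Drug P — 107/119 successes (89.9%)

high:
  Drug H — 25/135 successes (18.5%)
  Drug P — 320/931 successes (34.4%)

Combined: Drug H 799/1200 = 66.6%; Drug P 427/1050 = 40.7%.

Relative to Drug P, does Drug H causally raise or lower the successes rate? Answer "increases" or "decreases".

Stratifying would compare drugs among patients the drugs themselves sorted into inflammation score groups — a form of selection on an intermediate. The unconditioned pooled rates give the total causal effect.
Pooled: Drug H 66.6% vs Drug P 40.7%; Drug H is higher overall.

increases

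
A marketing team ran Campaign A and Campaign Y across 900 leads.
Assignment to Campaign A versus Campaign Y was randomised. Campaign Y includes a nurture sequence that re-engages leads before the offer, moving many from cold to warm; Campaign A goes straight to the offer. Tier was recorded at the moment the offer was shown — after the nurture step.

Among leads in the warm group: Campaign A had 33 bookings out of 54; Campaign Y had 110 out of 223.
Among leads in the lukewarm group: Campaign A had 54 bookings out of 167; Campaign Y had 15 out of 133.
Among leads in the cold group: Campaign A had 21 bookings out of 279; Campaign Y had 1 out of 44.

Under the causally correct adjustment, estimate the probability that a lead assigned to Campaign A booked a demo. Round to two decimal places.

Stratifying would compare campaigns among leads the campaigns themselves sorted into engagement tier groups — a form of selection on an intermediate. The unconditioned pooled rates give the total causal effect.
So P(outcome | do(Campaign A)) is just the pooled rate for Campaign A: 108/500 = 0.216.

0.22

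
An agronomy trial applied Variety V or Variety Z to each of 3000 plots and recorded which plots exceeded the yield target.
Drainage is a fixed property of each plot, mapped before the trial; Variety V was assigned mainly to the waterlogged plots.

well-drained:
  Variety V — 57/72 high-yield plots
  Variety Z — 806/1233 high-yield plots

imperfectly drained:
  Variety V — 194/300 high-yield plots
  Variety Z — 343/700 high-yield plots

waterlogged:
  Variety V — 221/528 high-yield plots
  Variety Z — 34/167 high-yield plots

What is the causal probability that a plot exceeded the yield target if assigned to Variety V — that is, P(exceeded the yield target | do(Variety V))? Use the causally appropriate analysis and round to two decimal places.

Within every field drainage level Variety V has the higher rate, yet pooled Variety Z does — Simpson's reversal.
Field drainage differs across varietys for reasons unrelated to any effect of the variety itself, and it separately predicts the outcome — a classic confounder. We must compare within field drainage levels.
Standardising Variety V to the population field drainage mix: 0.435·57/72 + 0.333·194/300 + 0.232·221/528 = 0.657.

0.66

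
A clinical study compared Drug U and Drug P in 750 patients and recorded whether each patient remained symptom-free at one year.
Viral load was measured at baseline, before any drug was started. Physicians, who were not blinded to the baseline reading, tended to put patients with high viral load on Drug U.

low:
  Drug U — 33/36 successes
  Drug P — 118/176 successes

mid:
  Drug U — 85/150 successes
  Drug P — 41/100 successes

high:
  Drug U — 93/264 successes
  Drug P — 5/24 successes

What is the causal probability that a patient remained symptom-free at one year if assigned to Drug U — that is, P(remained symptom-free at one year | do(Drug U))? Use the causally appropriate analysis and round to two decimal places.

0.58

Within every viral load level Drug U has the higher rate, yet pooled Drug P does — Simpson's reversal.
Viral load satisfies the back-door criterion: it is not a descendant of the drug, and it blocks the spurious path from drug to outcome. Adjusting for it (i.e., using the within-viral load rates) gives the causal effect.
Standardising Drug U to the population viral load mix: 0.283·33/36 + 0.333·85/150 + 0.384·93/264 = 0.583.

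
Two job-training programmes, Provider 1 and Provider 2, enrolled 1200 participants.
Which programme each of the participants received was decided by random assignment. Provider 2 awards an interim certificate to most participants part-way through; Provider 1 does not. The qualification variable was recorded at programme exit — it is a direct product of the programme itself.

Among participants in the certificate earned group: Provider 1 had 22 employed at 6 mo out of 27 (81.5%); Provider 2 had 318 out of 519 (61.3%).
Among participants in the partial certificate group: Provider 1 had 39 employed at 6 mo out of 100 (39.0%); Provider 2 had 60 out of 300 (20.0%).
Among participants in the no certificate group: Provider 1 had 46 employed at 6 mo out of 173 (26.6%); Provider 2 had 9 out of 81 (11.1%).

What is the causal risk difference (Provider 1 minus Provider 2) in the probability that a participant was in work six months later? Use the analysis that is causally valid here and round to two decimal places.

-0.07

Stratifying would compare programmes among participants the programmes themselves sorted into qualification attained during the programme groups — a form of selection on an intermediate. The unconditioned pooled rates give the total causal effect.
The causal difference is the pooled difference: 0.357 − 0.430 = -0.073.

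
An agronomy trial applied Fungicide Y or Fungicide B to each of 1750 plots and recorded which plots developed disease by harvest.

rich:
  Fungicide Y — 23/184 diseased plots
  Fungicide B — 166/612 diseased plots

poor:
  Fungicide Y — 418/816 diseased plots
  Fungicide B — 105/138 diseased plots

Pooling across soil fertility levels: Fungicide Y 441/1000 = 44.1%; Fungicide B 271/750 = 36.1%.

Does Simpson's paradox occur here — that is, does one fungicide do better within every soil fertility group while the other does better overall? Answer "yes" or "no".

yes

Within each soil fertility level (rich 12.5% vs 27.1%; poor 51.2% vs 76.1%), Fungicide Y has the lower rate every time. Pooled: 44.1% vs 36.1% — Fungicide B has the lower rate overall. The two comparisons disagree.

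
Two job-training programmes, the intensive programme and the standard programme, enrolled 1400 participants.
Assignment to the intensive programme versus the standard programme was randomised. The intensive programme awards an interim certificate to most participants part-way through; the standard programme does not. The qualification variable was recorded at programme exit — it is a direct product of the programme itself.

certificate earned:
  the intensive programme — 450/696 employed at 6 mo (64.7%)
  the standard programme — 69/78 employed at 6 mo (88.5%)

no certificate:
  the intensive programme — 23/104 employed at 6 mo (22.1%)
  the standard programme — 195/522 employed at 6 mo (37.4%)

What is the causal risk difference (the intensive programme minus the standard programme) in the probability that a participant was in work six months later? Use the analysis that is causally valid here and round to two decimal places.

+0.15

Qualification attained during the programme is recorded after the programme and is itself shifted by it — it sits on the causal path from programme to outcome. Conditioning on a mediator would strip out part of the effect we want; the pooled comparison gives the total causal effect.
The causal difference is the pooled difference: 0.591 − 0.440 = +0.151.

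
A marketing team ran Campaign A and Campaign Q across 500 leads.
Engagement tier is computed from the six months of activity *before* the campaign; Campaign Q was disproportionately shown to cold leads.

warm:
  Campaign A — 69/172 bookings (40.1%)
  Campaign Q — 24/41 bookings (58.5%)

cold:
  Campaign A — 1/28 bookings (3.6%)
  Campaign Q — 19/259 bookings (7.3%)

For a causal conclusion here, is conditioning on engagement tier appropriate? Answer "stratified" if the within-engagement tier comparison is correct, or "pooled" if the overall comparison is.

stratified

Within every engagement tier level Campaign Q has the higher rate, yet pooled Campaign A does — Simpson's reversal.
Here engagement tier is a common cause — it drives both which campaign a case falls under and the outcome. The crude comparison mixes populations; the stratum-specific rates are the causally relevant ones.
Within each level — warm: 40.1% vs 58.5%; cold: 3.6% vs 7.3% — Campaign Q is higher every time.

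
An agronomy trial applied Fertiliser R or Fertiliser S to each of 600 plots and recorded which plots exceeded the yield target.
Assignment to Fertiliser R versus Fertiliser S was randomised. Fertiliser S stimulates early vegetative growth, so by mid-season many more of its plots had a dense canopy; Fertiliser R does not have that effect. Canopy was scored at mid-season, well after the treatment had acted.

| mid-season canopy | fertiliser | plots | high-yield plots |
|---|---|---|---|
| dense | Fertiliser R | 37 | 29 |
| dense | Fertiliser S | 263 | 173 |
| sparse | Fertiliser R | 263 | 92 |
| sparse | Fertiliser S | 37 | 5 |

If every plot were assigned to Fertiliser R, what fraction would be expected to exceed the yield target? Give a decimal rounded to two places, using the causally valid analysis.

Mid-season canopy is downstream of the fertiliser. One should not condition on a consequence of treatment, so the overall rates are the right comparison.
So P(outcome | do(Fertiliser R)) is just the pooled rate for Fertiliser R: 121/300 = 0.403.

0.40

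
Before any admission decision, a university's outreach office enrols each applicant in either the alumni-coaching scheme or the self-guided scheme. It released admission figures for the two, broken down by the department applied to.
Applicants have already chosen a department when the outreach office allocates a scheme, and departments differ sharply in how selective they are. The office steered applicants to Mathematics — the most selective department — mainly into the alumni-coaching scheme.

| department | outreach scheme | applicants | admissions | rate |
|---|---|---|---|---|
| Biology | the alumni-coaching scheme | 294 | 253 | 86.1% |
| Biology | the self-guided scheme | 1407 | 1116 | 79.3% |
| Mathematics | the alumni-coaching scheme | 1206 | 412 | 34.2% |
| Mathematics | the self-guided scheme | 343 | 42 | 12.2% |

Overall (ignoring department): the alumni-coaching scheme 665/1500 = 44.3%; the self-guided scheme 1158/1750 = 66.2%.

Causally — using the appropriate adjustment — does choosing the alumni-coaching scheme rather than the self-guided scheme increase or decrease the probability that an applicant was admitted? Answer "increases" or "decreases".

Department differs across outreach schemes for reasons unrelated to any effect of the outreach scheme itself, and it separately predicts the outcome — a classic confounder. We must compare within department levels.
Within each level — Biology: 86.1% vs 79.3%; Mathematics: 34.2% vs 12.2% — the alumni-coaching scheme is higher every time.

increases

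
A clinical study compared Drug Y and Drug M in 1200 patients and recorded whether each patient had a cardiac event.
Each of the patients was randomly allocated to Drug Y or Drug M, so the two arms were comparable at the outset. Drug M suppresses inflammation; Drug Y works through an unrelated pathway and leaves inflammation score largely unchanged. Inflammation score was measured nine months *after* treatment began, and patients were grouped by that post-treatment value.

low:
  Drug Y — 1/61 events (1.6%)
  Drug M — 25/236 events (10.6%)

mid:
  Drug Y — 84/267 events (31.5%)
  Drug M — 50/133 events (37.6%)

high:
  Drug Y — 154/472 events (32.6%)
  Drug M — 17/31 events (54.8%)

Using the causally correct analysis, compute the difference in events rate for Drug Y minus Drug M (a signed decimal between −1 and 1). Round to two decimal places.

+0.07

Within every inflammation score level Drug Y has the lower rate, yet pooled Drug M does — Simpson's reversal.
Inflammation score lies on the pathway drug → inflammation score → outcome, so adjusting for it blocks the indirect effect. For the total causal effect of drug, use the unadjusted pooled rates.
The causal difference is the pooled difference: 0.299 − 0.230 = +0.069.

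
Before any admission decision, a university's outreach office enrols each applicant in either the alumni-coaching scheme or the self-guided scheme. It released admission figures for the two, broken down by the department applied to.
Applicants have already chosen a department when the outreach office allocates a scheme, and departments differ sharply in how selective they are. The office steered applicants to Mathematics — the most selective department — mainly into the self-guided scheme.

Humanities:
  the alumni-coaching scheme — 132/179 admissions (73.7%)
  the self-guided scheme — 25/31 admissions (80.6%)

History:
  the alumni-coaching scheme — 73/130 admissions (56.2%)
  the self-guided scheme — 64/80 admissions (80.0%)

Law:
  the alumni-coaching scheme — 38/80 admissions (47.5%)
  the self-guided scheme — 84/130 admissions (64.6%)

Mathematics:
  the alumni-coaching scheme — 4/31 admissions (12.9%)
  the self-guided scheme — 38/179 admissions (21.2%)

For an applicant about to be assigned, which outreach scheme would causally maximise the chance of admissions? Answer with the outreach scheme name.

the self-guided scheme is higher inside every department stratum but the alumni-coaching scheme is higher in aggregate. Whether to stratify depends on how department relates to the outreach scheme.
Department satisfies the back-door criterion: it is not a descendant of the outreach scheme, and it blocks the spurious path from outreach scheme to outcome. Adjusting for it (i.e., using the within-department rates) gives the causal effect.
Within each level — Humanities: 73.7% vs 80.6%; History: 56.2% vs 80.0%; Law: 47.5% vs 64.6%; Mathematics: 12.9% vs 21.2% — the self-guided scheme is higher every time.

the self-guided scheme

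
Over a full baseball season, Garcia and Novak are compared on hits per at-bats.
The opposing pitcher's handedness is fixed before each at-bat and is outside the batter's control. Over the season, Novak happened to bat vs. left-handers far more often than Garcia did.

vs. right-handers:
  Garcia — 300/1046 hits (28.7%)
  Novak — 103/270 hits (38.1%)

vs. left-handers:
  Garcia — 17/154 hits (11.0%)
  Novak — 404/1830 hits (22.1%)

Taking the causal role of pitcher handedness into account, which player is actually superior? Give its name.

Novak

Nothing the player does changes pitcher handedness; the imbalance is an allocation artefact. With pitcher handedness also predicting the outcome, the pooled figure is confounded, and the within-stratum comparison is the causal one.
Within each level — vs. right-handers: 28.7% vs 38.1%; vs. left-handers: 11.0% vs 22.1% — Novak is higher every time.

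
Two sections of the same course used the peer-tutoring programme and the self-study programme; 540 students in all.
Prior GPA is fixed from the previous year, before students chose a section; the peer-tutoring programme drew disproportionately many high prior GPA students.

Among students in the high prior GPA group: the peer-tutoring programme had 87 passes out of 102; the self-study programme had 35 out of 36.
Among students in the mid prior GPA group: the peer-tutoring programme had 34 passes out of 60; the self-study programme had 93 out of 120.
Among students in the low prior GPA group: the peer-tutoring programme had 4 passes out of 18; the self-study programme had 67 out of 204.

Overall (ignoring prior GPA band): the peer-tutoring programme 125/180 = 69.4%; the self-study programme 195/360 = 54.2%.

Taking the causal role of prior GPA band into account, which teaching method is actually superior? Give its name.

the self-study programme

the self-study programme is higher inside every prior GPA band stratum but the peer-tutoring programme is higher in aggregate. Whether to stratify depends on how prior GPA band relates to the teaching method.
Here prior GPA band is a common cause — it drives both which teaching method a case falls under and the outcome. The crude comparison mixes populations; the stratum-specific rates are the causally relevant ones.
Within each level — high prior GPA: 85.3% vs 97.2%; mid prior GPA: 56.7% vs 77.5%; low prior GPA: 22.2% vs 32.8% — the self-study programme is higher every time.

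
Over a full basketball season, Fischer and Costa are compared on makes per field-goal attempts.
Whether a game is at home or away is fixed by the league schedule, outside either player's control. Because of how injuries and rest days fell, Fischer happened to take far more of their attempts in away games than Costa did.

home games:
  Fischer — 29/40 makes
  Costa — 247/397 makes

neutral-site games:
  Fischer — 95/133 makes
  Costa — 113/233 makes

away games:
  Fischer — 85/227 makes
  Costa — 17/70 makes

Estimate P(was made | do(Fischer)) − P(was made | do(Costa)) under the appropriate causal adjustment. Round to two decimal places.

+0.15

Fischer is higher inside every game venue stratum but Costa is higher in aggregate. Whether to stratify depends on how game venue relates to the player.
Nothing the player does changes game venue; the imbalance is an allocation artefact. With game venue also predicting the outcome, the pooled figure is confounded, and the within-stratum comparison is the causal one.
Adjusting over the population distribution of game venue: 0.397·(0.725−0.622) + 0.333·(0.714−0.485) + 0.270·(0.374−0.243) = +0.153.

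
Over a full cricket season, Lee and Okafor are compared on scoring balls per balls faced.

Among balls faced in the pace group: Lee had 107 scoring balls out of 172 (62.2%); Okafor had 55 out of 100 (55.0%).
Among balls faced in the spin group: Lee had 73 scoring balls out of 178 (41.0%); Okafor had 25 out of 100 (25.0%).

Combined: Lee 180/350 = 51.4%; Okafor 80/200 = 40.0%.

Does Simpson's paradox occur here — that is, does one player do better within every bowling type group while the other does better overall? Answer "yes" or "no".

Within each bowling type level (pace 62.2% vs 55.0%; spin 41.0% vs 25.0%), Lee has the higher rate every time. Pooled: 51.4% vs 40.0% — Lee has the higher rate overall. They agree.

no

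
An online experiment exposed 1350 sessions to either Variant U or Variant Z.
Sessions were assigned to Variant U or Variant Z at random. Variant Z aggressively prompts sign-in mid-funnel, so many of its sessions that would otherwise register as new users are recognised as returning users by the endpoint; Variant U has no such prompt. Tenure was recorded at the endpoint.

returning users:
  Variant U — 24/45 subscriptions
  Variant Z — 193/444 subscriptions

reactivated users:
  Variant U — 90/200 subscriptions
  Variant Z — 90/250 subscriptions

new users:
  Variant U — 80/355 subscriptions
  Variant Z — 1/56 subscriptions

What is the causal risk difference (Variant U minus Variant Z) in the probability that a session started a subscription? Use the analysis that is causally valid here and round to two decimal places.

-0.06

Stratifying would compare variants among sessions the variants themselves sorted into user tenure groups — a form of selection on an intermediate. The unconditioned pooled rates give the total causal effect.
The causal difference is the pooled difference: 0.323 − 0.379 = -0.055.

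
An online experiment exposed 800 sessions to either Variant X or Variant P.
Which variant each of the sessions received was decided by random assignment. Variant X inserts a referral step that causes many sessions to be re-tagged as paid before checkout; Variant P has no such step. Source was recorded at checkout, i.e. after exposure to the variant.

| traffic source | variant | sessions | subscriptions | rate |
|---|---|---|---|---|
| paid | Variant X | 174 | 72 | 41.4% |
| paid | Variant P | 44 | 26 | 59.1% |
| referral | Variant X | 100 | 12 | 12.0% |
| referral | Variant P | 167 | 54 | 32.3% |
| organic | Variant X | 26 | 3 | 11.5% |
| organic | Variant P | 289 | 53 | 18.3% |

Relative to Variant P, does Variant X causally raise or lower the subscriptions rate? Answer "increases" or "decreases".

increases

Stratifying would compare variants among sessions the variants themselves sorted into traffic source groups — a form of selection on an intermediate. The unconditioned pooled rates give the total causal effect.
Pooled: Variant X 29.0% vs Variant P 26.6%; Variant X is higher overall.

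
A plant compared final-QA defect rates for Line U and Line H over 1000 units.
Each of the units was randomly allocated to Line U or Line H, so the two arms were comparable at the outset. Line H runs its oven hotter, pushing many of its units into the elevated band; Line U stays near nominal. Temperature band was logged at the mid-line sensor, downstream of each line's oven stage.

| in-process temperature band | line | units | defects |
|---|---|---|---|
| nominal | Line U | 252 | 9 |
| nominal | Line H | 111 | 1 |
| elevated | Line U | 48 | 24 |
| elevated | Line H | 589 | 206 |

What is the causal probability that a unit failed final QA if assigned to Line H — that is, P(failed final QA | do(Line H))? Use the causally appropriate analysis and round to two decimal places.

0.30

The stratified and pooled comparisons disagree (Line H wins within each in-process temperature band; Line U wins overall), so the answer turns on the causal role of in-process temperature band.
The distribution of in-process temperature band is itself part of what the line does — it is an intermediate outcome. Holding it fixed would remove that part of the effect; the total effect is the pooled difference.
So P(outcome | do(Line H)) is just the pooled rate for Line H: 207/700 = 0.296.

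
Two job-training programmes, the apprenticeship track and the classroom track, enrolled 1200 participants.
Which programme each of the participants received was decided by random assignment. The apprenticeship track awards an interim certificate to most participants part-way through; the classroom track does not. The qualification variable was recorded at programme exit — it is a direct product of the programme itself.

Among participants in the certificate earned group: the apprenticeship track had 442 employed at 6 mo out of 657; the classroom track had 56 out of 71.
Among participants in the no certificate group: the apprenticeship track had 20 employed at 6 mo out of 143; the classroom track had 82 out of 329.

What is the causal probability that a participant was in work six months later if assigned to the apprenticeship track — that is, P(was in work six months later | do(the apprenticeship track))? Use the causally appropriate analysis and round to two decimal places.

0.58

Because the programme influences qualification attained during the programme, qualification attained during the programme is a post-treatment mediator, not a confounder. Stratifying on it would bias the estimate; the causal effect is the crude pooled difference.
So P(outcome | do(the apprenticeship track)) is just the pooled rate for the apprenticeship track: 462/800 = 0.578.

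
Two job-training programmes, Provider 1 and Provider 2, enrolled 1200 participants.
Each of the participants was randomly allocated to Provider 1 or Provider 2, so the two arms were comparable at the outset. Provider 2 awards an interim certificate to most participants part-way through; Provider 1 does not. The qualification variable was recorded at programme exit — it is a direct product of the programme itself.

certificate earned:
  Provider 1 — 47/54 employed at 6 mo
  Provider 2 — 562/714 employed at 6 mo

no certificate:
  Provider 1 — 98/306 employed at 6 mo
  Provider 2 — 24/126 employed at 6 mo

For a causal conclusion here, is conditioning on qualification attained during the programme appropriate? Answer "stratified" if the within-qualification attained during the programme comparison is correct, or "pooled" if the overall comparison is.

pooled

Stratifying would compare programmes among participants the programmes themselves sorted into qualification attained during the programme groups — a form of selection on an intermediate. The unconditioned pooled rates give the total causal effect.
Pooled: Provider 1 40.3% vs Provider 2 69.8%; Provider 2 is higher overall.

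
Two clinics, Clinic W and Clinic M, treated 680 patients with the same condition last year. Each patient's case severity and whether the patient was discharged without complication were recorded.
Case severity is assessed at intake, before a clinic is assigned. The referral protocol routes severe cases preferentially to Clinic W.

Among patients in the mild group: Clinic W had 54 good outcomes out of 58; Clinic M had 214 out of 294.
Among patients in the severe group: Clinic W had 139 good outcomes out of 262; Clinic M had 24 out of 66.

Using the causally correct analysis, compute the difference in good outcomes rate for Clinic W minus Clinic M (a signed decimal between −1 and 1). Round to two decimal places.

The stratified and pooled comparisons disagree (Clinic W wins within each case severity; Clinic M wins overall), so the answer turns on the causal role of case severity.
Case severity satisfies the back-door criterion: it is not a descendant of the clinic, and it blocks the spurious path from clinic to outcome. Adjusting for it (i.e., using the within-case severity rates) gives the causal effect.
Adjusting over the population distribution of case severity: 0.518·(0.931−0.728) + 0.482·(0.531−0.364) = +0.186.

+0.19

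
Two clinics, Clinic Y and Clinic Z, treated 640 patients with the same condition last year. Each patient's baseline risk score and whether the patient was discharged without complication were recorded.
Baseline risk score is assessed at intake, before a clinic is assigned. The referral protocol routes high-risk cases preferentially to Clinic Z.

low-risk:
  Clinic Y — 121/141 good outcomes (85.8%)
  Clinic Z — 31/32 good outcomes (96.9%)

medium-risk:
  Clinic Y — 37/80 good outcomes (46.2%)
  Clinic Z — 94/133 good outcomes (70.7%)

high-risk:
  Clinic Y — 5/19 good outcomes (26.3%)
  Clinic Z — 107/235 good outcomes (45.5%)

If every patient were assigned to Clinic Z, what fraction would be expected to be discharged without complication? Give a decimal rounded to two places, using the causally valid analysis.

0.68

Within every baseline risk score level Clinic Z has the higher rate, yet pooled Clinic Y does — Simpson's reversal.
Since baseline risk score is a pre-existing factor (not a product of the clinic) and it affects the outcome on its own, it is a confounder. The stratified rates, not the pooled rate, identify the causal effect.
Standardising Clinic Z to the population baseline risk score mix: 0.270·31/32 + 0.333·94/133 + 0.397·107/235 = 0.678.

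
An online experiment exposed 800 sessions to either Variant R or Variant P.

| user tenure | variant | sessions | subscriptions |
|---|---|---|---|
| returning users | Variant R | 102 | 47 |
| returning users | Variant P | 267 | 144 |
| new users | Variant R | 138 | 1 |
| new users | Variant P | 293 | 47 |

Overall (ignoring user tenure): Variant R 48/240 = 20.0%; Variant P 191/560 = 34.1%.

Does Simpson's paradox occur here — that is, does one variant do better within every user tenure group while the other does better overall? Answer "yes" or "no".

Within each user tenure level (returning users 46.1% vs 53.9%; new users 0.7% vs 16.0%), Variant P has the higher rate every time. Pooled: 20.0% vs 34.1% — Variant P has the higher rate overall. They agree.

no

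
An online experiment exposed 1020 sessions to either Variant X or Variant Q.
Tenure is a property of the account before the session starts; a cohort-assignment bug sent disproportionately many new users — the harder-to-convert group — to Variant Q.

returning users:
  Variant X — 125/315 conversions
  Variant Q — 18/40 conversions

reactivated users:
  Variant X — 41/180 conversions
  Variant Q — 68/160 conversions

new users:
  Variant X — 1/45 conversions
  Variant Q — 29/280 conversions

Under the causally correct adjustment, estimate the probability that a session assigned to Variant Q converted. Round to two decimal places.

0.33

Variant Q is higher inside every user tenure stratum but Variant X is higher in aggregate. Whether to stratify depends on how user tenure relates to the variant.
User tenure is set before the variant has any effect — it is not caused by the variant — and it independently drives the outcome. That makes it a confounder, so the causal comparison is within user tenure levels.
Standardising Variant Q to the population user tenure mix: 0.348·18/40 + 0.333·68/160 + 0.319·29/280 = 0.331.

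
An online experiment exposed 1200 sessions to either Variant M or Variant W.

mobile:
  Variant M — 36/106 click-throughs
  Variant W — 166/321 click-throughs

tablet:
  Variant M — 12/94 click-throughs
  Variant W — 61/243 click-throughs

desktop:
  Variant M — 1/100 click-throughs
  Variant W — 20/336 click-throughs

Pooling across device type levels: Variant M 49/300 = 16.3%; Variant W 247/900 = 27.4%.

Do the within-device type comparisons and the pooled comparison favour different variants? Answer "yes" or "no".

no

Within each device type level (mobile 34.0% vs 51.7%; tablet 12.8% vs 25.1%; desktop 1.0% vs 6.0%), Variant W has the higher rate every time. Pooled: 16.3% vs 27.4% — Variant W has the higher rate overall. They agree.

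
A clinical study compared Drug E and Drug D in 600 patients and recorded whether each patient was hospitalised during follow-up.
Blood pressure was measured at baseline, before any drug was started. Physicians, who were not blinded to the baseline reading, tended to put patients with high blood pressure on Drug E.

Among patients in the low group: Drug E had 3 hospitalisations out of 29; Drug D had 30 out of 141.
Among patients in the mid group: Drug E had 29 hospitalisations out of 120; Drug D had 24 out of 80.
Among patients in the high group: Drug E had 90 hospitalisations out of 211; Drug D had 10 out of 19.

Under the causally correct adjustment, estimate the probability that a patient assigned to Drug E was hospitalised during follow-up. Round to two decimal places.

0.27

The blood pressure-specific comparison favours Drug E throughout, but the pooled figures favour Drug D. The question is whether to condition on blood pressure.
Here blood pressure is a common cause — it drives both which drug a case falls under and the outcome. The crude comparison mixes populations; the stratum-specific rates are the causally relevant ones.
Standardising Drug E to the population blood pressure mix: 0.283·3/29 + 0.333·29/120 + 0.383·90/211 = 0.273.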